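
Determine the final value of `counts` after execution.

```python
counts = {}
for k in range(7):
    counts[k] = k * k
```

Let's trace through this code step by step.

Initialize: counts = {}
Entering loop: for k in range(7):

After execution: counts = {0: 0, 1: 1, 2: 4, 3: 9, 4: 16, 5: 25, 6: 36}
{0: 0, 1: 1, 2: 4, 3: 9, 4: 16, 5: 25, 6: 36}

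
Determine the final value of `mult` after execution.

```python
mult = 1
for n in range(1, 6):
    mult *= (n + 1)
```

Let's trace through this code step by step.

Initialize: mult = 1
Entering loop: for n in range(1, 6):

After execution: mult = 720
720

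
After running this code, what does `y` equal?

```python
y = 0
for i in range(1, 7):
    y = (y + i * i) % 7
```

Let's trace through this code step by step.

Initialize: y = 0
Entering loop: for i in range(1, 7):

After execution: y = 0
0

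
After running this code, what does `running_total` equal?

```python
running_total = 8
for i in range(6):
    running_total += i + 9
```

Let's trace through this code step by step.

Initialize: running_total = 8
Entering loop: for i in range(6):

After execution: running_total = 77
77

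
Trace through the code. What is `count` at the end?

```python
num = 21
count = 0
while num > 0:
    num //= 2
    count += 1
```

Let's trace through this code step by step.

Initialize: num = 21
Initialize: count = 0
Entering loop: while num > 0:

After execution: count = 5
5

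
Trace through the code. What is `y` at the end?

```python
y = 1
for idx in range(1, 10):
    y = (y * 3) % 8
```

Let's trace through this code step by step.

Initialize: y = 1
Entering loop: for idx in range(1, 10):

After execution: y = 3
3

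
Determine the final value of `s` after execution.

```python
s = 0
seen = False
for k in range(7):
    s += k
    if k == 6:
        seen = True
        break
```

Let's trace through this code step by step.

Initialize: s = 0
Initialize: seen = False
Entering loop: for k in range(7):

After execution: s = 21
21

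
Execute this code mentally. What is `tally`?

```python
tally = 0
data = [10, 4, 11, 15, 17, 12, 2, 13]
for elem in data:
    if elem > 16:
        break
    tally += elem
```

Let's trace through this code step by step.

Initialize: tally = 0
Initialize: data = [10, 4, 11, 15, 17, 12, 2, 13]
Entering loop: for elem in data:

After execution: tally = 40
40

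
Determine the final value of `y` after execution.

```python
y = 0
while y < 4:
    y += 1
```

Let's trace through this code step by step.

Initialize: y = 0
Entering loop: while y < 4:

After execution: y = 4
4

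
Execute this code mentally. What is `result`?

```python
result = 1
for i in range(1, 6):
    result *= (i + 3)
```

Let's trace through this code step by step.

Initialize: result = 1
Entering loop: for i in range(1, 6):

After execution: result = 6720
6720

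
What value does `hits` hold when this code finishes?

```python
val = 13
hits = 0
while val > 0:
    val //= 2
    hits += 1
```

Let's trace through this code step by step.

Initialize: val = 13
Initialize: hits = 0
Entering loop: while val > 0:

After execution: hits = 4
4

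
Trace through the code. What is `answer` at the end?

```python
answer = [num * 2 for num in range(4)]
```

Let's trace through this code step by step.

Initialize: answer = [num * 2 for num in range(4)]

After execution: answer = [0, 2, 4, 6]
[0, 2, 4, 6]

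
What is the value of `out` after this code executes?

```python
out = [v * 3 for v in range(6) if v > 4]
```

Let's trace through this code step by step.

Initialize: out = [v * 3 for v in range(6) if v > 4]

After execution: out = [15]
[15]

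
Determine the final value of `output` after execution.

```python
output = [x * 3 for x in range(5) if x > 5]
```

Let's trace through this code step by step.

Initialize: output = [x * 3 for x in range(5) if x > 5]

After execution: output = []
[]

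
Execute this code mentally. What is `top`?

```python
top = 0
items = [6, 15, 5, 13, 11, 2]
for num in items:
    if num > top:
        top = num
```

Let's trace through this code step by step.

Initialize: top = 0
Initialize: items = [6, 15, 5, 13, 11, 2]
Entering loop: for num in items:

After execution: top = 15
15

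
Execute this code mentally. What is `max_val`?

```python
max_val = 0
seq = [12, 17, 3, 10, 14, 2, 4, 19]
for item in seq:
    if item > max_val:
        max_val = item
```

Let's trace through this code step by step.

Initialize: max_val = 0
Initialize: seq = [12, 17, 3, 10, 14, 2, 4, 19]
Entering loop: for item in seq:

After execution: max_val = 19
19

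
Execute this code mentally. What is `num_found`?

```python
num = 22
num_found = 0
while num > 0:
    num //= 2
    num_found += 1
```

Let's trace through this code step by step.

Initialize: num = 22
Initialize: num_found = 0
Entering loop: while num > 0:

After execution: num_found = 5
5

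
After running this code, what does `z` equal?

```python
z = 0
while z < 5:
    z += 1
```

Let's trace through this code step by step.

Initialize: z = 0
Entering loop: while z < 5:

After execution: z = 5
5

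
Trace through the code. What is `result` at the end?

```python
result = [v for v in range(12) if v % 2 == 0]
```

Let's trace through this code step by step.

Initialize: result = [v for v in range(12) if v % 2 == 0]

After execution: result = [0, 2, 4, 6, 8, 10]
[0, 2, 4, 6, 8, 10]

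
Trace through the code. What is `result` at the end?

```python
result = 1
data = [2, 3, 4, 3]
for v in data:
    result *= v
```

Let's trace through this code step by step.

Initialize: result = 1
Initialize: data = [2, 3, 4, 3]
Entering loop: for v in data:

After execution: result = 72
72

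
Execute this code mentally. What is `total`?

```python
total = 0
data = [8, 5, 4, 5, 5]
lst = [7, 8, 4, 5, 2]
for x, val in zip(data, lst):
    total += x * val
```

Let's trace through this code step by step.

Initialize: total = 0
Initialize: data = [8, 5, 4, 5, 5]
Initialize: lst = [7, 8, 4, 5, 2]
Entering loop: for x, val in zip(data, lst):

After execution: total = 147
147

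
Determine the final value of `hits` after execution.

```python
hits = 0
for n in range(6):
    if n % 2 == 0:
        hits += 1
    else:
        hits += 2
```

Let's trace through this code step by step.

Initialize: hits = 0
Entering loop: for n in range(6):

After execution: hits = 9
9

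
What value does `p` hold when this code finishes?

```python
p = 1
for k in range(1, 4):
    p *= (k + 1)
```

Let's trace through this code step by step.

Initialize: p = 1
Entering loop: for k in range(1, 4):

After execution: p = 24
24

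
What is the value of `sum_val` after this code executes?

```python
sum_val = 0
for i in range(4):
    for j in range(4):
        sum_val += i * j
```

Let's trace through this code step by step.

Initialize: sum_val = 0
Entering loop: for i in range(4):

After execution: sum_val = 36
36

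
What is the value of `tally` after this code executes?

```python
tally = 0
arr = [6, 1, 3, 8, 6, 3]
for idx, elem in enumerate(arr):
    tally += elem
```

Let's trace through this code step by step.

Initialize: tally = 0
Initialize: arr = [6, 1, 3, 8, 6, 3]
Entering loop: for idx, elem in enumerate(arr):

After execution: tally = 27
27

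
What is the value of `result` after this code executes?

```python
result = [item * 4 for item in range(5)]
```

Let's trace through this code step by step.

Initialize: result = [item * 4 for item in range(5)]

After execution: result = [0, 4, 8, 12, 16]
[0, 4, 8, 12, 16]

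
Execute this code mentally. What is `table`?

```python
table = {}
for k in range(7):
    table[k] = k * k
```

Let's trace through this code step by step.

Initialize: table = {}
Entering loop: for k in range(7):

After execution: table = {0: 0, 1: 1, 2: 4, 3: 9, 4: 16, 5: 25, 6: 36}
{0: 0, 1: 1, 2: 4, 3: 9, 4: 16, 5: 25, 6: 36}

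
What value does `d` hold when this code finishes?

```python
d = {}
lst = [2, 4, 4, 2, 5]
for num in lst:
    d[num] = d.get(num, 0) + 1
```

Let's trace through this code step by step.

Initialize: d = {}
Initialize: lst = [2, 4, 4, 2, 5]
Entering loop: for num in lst:

After execution: d = {2: 2, 4: 2, 5: 1}
{2: 2, 4: 2, 5: 1}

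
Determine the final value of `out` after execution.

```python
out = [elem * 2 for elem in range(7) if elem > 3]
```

Let's trace through this code step by step.

Initialize: out = [elem * 2 for elem in range(7) if elem > 3]

After execution: out = [8, 10, 12]
[8, 10, 12]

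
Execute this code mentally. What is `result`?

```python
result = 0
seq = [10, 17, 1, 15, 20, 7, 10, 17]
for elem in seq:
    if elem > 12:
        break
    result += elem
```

Let's trace through this code step by step.

Initialize: result = 0
Initialize: seq = [10, 17, 1, 15, 20, 7, 10, 17]
Entering loop: for elem in seq:

After execution: result = 10
10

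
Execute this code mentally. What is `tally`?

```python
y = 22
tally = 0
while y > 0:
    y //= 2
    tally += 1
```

Let's trace through this code step by step.

Initialize: y = 22
Initialize: tally = 0
Entering loop: while y > 0:

After execution: tally = 5
5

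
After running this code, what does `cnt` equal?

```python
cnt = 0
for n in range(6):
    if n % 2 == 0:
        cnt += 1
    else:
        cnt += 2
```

Let's trace through this code step by step.

Initialize: cnt = 0
Entering loop: for n in range(6):

After execution: cnt = 9
9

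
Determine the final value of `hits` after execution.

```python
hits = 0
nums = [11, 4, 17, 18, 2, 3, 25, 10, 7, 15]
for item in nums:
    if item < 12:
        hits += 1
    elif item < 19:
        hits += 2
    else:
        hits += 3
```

Let's trace through this code step by step.

Initialize: hits = 0
Initialize: nums = [11, 4, 17, 18, 2, 3, 25, 10, 7, 15]
Entering loop: for item in nums:

After execution: hits = 15
15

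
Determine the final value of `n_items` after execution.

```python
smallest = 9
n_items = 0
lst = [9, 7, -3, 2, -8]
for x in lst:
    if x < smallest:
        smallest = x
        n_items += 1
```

Let's trace through this code step by step.

Initialize: smallest = 9
Initialize: n_items = 0
Initialize: lst = [9, 7, -3, 2, -8]
Entering loop: for x in lst:

After execution: n_items = 3
3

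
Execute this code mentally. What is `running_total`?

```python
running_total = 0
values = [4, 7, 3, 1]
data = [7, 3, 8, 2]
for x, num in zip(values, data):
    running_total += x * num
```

Let's trace through this code step by step.

Initialize: running_total = 0
Initialize: values = [4, 7, 3, 1]
Initialize: data = [7, 3, 8, 2]
Entering loop: for x, num in zip(values, data):

After execution: running_total = 75
75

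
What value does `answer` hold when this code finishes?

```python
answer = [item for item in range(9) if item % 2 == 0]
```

Let's trace through this code step by step.

Initialize: answer = [item for item in range(9) if item % 2 == 0]

After execution: answer = [0, 2, 4, 6, 8]
[0, 2, 4, 6, 8]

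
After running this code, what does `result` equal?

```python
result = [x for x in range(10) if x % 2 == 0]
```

Let's trace through this code step by step.

Initialize: result = [x for x in range(10) if x % 2 == 0]

After execution: result = [0, 2, 4, 6, 8]
[0, 2, 4, 6, 8]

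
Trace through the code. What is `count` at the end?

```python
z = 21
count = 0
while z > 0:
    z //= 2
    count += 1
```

Let's trace through this code step by step.

Initialize: z = 21
Initialize: count = 0
Entering loop: while z > 0:

After execution: count = 5
5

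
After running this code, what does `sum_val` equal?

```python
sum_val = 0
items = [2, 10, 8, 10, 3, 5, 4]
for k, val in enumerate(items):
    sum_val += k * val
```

Let's trace through this code step by step.

Initialize: sum_val = 0
Initialize: items = [2, 10, 8, 10, 3, 5, 4]
Entering loop: for k, val in enumerate(items):

After execution: sum_val = 117
117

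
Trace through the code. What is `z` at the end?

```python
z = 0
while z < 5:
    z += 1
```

Let's trace through this code step by step.

Initialize: z = 0
Entering loop: while z < 5:

After execution: z = 5
5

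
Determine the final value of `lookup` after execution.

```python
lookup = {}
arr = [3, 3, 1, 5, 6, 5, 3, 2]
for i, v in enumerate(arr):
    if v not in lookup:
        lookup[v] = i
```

Let's trace through this code step by step.

Initialize: lookup = {}
Initialize: arr = [3, 3, 1, 5, 6, 5, 3, 2]
Entering loop: for i, v in enumerate(arr):

After execution: lookup = {3: 0, 1: 2, 5: 3, 6: 4, 2: 7}
{3: 0, 1: 2, 5: 3, 6: 4, 2: 7}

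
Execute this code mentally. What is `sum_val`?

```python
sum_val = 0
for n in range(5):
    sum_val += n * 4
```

Let's trace through this code step by step.

Initialize: sum_val = 0
Entering loop: for n in range(5):

After execution: sum_val = 40
40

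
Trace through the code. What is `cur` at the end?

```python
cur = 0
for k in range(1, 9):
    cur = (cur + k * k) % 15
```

Let's trace through this code step by step.

Initialize: cur = 0
Entering loop: for k in range(1, 9):

After execution: cur = 9
9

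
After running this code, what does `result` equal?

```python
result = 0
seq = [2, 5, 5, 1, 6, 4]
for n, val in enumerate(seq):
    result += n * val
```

Let's trace through this code step by step.

Initialize: result = 0
Initialize: seq = [2, 5, 5, 1, 6, 4]
Entering loop: for n, val in enumerate(seq):

After execution: result = 62
62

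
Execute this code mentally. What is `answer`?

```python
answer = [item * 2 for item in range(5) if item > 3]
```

Let's trace through this code step by step.

Initialize: answer = [item * 2 for item in range(5) if item > 3]

After execution: answer = [8]
[8]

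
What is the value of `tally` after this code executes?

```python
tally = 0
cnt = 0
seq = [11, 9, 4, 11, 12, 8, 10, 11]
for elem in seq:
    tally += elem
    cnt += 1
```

Let's trace through this code step by step.

Initialize: tally = 0
Initialize: cnt = 0
Initialize: seq = [11, 9, 4, 11, 12, 8, 10, 11]
Entering loop: for elem in seq:

After execution: tally = 76
76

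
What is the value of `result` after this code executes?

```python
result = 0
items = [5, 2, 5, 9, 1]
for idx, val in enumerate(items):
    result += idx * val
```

Let's trace through this code step by step.

Initialize: result = 0
Initialize: items = [5, 2, 5, 9, 1]
Entering loop: for idx, val in enumerate(items):

After execution: result = 43
43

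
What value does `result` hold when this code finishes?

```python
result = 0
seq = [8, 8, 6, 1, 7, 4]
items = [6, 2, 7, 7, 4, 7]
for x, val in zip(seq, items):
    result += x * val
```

Let's trace through this code step by step.

Initialize: result = 0
Initialize: seq = [8, 8, 6, 1, 7, 4]
Initialize: items = [6, 2, 7, 7, 4, 7]
Entering loop: for x, val in zip(seq, items):

After execution: result = 169
169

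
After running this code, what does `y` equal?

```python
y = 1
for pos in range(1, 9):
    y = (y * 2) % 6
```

Let's trace through this code step by step.

Initialize: y = 1
Entering loop: for pos in range(1, 9):

After execution: y = 4
4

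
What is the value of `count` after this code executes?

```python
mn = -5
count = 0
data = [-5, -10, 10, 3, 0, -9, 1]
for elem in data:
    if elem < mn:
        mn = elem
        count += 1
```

Let's trace through this code step by step.

Initialize: mn = -5
Initialize: count = 0
Initialize: data = [-5, -10, 10, 3, 0, -9, 1]
Entering loop: for elem in data:

After execution: count = 1
1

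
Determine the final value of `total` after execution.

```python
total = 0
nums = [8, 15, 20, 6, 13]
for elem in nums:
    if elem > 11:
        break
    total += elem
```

Let's trace through this code step by step.

Initialize: total = 0
Initialize: nums = [8, 15, 20, 6, 13]
Entering loop: for elem in nums:

After execution: total = 8
8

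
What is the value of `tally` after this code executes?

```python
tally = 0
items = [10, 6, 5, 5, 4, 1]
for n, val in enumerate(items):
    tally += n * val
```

Let's trace through this code step by step.

Initialize: tally = 0
Initialize: items = [10, 6, 5, 5, 4, 1]
Entering loop: for n, val in enumerate(items):

After execution: tally = 52
52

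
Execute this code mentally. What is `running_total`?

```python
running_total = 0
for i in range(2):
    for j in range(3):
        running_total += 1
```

Let's trace through this code step by step.

Initialize: running_total = 0
Entering loop: for i in range(2):

After execution: running_total = 6
6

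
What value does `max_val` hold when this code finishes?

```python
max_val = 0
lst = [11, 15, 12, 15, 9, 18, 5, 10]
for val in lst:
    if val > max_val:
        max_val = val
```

Let's trace through this code step by step.

Initialize: max_val = 0
Initialize: lst = [11, 15, 12, 15, 9, 18, 5, 10]
Entering loop: for val in lst:

After execution: max_val = 18
18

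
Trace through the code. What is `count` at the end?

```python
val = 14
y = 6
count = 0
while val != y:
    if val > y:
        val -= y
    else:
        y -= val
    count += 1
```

Let's trace through this code step by step.

Initialize: val = 14
Initialize: y = 6
Initialize: count = 0
Entering loop: while val != y:

After execution: count = 4
4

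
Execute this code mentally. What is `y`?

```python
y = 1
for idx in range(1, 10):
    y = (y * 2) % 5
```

Let's trace through this code step by step.

Initialize: y = 1
Entering loop: for idx in range(1, 10):

After execution: y = 2
2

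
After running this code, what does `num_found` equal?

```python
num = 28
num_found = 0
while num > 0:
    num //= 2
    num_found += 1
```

Let's trace through this code step by step.

Initialize: num = 28
Initialize: num_found = 0
Entering loop: while num > 0:

After execution: num_found = 5
5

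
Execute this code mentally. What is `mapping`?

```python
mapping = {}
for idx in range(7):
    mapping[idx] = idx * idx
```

Let's trace through this code step by step.

Initialize: mapping = {}
Entering loop: for idx in range(7):

After execution: mapping = {0: 0, 1: 1, 2: 4, 3: 9, 4: 16, 5: 25, 6: 36}
{0: 0, 1: 1, 2: 4, 3: 9, 4: 16, 5: 25, 6: 36}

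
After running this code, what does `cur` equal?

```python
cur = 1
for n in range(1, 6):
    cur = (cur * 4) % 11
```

Let's trace through this code step by step.

Initialize: cur = 1
Entering loop: for n in range(1, 6):

After execution: cur = 1
1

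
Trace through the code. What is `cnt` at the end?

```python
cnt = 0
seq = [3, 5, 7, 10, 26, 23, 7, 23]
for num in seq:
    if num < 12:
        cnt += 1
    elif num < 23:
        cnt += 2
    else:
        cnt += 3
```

Let's trace through this code step by step.

Initialize: cnt = 0
Initialize: seq = [3, 5, 7, 10, 26, 23, 7, 23]
Entering loop: for num in seq:

After execution: cnt = 14
14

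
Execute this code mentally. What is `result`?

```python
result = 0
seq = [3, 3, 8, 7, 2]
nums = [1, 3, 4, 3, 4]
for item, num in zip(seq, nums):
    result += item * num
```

Let's trace through this code step by step.

Initialize: result = 0
Initialize: seq = [3, 3, 8, 7, 2]
Initialize: nums = [1, 3, 4, 3, 4]
Entering loop: for item, num in zip(seq, nums):

After execution: result = 73
73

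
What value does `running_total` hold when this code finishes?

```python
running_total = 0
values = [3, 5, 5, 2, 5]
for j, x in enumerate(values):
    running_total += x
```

Let's trace through this code step by step.

Initialize: running_total = 0
Initialize: values = [3, 5, 5, 2, 5]
Entering loop: for j, x in enumerate(values):

After execution: running_total = 20
20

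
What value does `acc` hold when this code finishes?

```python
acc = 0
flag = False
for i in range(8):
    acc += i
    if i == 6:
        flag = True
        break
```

Let's trace through this code step by step.

Initialize: acc = 0
Initialize: flag = False
Entering loop: for i in range(8):

After execution: acc = 21
21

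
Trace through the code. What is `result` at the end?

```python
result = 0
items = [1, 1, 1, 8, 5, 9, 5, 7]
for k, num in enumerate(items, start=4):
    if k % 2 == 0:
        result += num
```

Let's trace through this code step by step.

Initialize: result = 0
Initialize: items = [1, 1, 1, 8, 5, 9, 5, 7]
Entering loop: for k, num in enumerate(items, start=4):

After execution: result = 12
12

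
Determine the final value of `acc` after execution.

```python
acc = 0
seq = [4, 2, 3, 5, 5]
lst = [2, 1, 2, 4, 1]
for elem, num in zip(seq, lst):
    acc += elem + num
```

Let's trace through this code step by step.

Initialize: acc = 0
Initialize: seq = [4, 2, 3, 5, 5]
Initialize: lst = [2, 1, 2, 4, 1]
Entering loop: for elem, num in zip(seq, lst):

After execution: acc = 29
29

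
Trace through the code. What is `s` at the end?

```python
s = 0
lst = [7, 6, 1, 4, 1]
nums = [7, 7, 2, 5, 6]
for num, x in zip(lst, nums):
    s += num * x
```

Let's trace through this code step by step.

Initialize: s = 0
Initialize: lst = [7, 6, 1, 4, 1]
Initialize: nums = [7, 7, 2, 5, 6]
Entering loop: for num, x in zip(lst, nums):

After execution: s = 119
119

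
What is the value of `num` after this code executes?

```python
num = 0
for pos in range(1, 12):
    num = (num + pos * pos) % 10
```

Let's trace through this code step by step.

Initialize: num = 0
Entering loop: for pos in range(1, 12):

After execution: num = 6
6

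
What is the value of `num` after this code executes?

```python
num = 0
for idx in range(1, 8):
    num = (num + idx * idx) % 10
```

Let's trace through this code step by step.

Initialize: num = 0
Entering loop: for idx in range(1, 8):

After execution: num = 0
0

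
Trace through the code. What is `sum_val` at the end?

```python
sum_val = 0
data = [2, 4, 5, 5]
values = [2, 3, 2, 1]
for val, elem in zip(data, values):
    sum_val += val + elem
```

Let's trace through this code step by step.

Initialize: sum_val = 0
Initialize: data = [2, 4, 5, 5]
Initialize: values = [2, 3, 2, 1]
Entering loop: for val, elem in zip(data, values):

After execution: sum_val = 24
24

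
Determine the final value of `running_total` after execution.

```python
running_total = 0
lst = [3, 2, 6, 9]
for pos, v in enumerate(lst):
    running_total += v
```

Let's trace through this code step by step.

Initialize: running_total = 0
Initialize: lst = [3, 2, 6, 9]
Entering loop: for pos, v in enumerate(lst):

After execution: running_total = 20
20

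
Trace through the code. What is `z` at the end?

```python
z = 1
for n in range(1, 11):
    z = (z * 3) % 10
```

Let's trace through this code step by step.

Initialize: z = 1
Entering loop: for n in range(1, 11):

After execution: z = 9
9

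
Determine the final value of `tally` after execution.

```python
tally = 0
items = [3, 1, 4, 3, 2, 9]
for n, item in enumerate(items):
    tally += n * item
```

Let's trace through this code step by step.

Initialize: tally = 0
Initialize: items = [3, 1, 4, 3, 2, 9]
Entering loop: for n, item in enumerate(items):

After execution: tally = 71
71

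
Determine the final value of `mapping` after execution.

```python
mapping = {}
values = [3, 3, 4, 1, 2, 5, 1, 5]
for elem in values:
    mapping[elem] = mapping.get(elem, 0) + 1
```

Let's trace through this code step by step.

Initialize: mapping = {}
Initialize: values = [3, 3, 4, 1, 2, 5, 1, 5]
Entering loop: for elem in values:

After execution: mapping = {3: 2, 4: 1, 1: 2, 2: 1, 5: 2}
{3: 2, 4: 1, 1: 2, 2: 1, 5: 2}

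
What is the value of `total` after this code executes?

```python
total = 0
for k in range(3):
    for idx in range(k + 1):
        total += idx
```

Let's trace through this code step by step.

Initialize: total = 0
Entering loop: for k in range(3):

After execution: total = 4
4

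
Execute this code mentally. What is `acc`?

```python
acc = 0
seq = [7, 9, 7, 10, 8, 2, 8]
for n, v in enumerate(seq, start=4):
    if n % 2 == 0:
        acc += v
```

Let's trace through this code step by step.

Initialize: acc = 0
Initialize: seq = [7, 9, 7, 10, 8, 2, 8]
Entering loop: for n, v in enumerate(seq, start=4):

After execution: acc = 30
30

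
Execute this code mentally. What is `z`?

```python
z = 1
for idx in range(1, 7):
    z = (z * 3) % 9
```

Let's trace through this code step by step.

Initialize: z = 1
Entering loop: for idx in range(1, 7):

After execution: z = 0
0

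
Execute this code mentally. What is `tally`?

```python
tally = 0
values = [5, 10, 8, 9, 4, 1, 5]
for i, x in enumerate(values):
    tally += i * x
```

Let's trace through this code step by step.

Initialize: tally = 0
Initialize: values = [5, 10, 8, 9, 4, 1, 5]
Entering loop: for i, x in enumerate(values):

After execution: tally = 104
104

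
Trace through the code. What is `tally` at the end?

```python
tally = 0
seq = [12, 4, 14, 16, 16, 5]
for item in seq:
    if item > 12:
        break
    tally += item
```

Let's trace through this code step by step.

Initialize: tally = 0
Initialize: seq = [12, 4, 14, 16, 16, 5]
Entering loop: for item in seq:

After execution: tally = 16
16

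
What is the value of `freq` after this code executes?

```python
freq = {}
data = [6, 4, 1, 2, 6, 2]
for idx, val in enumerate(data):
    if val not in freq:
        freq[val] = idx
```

Let's trace through this code step by step.

Initialize: freq = {}
Initialize: data = [6, 4, 1, 2, 6, 2]
Entering loop: for idx, val in enumerate(data):

After execution: freq = {6: 0, 4: 1, 1: 2, 2: 3}
{6: 0, 4: 1, 1: 2, 2: 3}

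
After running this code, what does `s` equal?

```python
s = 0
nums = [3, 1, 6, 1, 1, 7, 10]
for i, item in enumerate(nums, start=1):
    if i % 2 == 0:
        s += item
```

Let's trace through this code step by step.

Initialize: s = 0
Initialize: nums = [3, 1, 6, 1, 1, 7, 10]
Entering loop: for i, item in enumerate(nums, start=1):

After execution: s = 9
9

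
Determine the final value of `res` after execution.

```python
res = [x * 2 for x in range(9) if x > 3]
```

Let's trace through this code step by step.

Initialize: res = [x * 2 for x in range(9) if x > 3]

After execution: res = [8, 10, 12, 14, 16]
[8, 10, 12, 14, 16]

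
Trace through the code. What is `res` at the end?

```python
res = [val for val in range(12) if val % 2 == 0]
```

Let's trace through this code step by step.

Initialize: res = [val for val in range(12) if val % 2 == 0]

After execution: res = [0, 2, 4, 6, 8, 10]
[0, 2, 4, 6, 8, 10]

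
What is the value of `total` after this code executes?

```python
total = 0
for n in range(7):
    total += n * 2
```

Let's trace through this code step by step.

Initialize: total = 0
Entering loop: for n in range(7):

After execution: total = 42
42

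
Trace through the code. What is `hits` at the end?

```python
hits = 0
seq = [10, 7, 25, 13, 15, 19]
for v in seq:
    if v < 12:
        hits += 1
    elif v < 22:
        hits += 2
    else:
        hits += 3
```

Let's trace through this code step by step.

Initialize: hits = 0
Initialize: seq = [10, 7, 25, 13, 15, 19]
Entering loop: for v in seq:

After execution: hits = 11
11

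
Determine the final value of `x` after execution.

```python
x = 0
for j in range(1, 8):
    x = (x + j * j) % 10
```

Let's trace through this code step by step.

Initialize: x = 0
Entering loop: for j in range(1, 8):

After execution: x = 0
0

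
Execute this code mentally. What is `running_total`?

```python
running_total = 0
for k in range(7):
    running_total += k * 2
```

Let's trace through this code step by step.

Initialize: running_total = 0
Entering loop: for k in range(7):

After execution: running_total = 42
42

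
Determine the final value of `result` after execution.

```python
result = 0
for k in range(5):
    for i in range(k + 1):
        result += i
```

Let's trace through this code step by step.

Initialize: result = 0
Entering loop: for k in range(5):

After execution: result = 20
20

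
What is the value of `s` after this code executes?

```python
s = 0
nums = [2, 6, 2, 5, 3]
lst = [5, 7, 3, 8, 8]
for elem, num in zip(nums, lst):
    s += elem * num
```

Let's trace through this code step by step.

Initialize: s = 0
Initialize: nums = [2, 6, 2, 5, 3]
Initialize: lst = [5, 7, 3, 8, 8]
Entering loop: for elem, num in zip(nums, lst):

After execution: s = 122
122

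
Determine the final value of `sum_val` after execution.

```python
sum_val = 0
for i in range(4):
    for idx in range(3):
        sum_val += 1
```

Let's trace through this code step by step.

Initialize: sum_val = 0
Entering loop: for i in range(4):

After execution: sum_val = 12
12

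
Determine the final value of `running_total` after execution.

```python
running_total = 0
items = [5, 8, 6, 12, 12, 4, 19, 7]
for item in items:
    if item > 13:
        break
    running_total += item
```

Let's trace through this code step by step.

Initialize: running_total = 0
Initialize: items = [5, 8, 6, 12, 12, 4, 19, 7]
Entering loop: for item in items:

After execution: running_total = 47
47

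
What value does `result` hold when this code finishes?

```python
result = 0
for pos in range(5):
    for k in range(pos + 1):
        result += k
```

Let's trace through this code step by step.

Initialize: result = 0
Entering loop: for pos in range(5):

After execution: result = 20
20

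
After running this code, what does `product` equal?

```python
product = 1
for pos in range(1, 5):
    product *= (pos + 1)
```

Let's trace through this code step by step.

Initialize: product = 1
Entering loop: for pos in range(1, 5):

After execution: product = 120
120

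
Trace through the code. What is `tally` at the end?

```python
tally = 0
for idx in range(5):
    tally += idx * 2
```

Let's trace through this code step by step.

Initialize: tally = 0
Entering loop: for idx in range(5):

After execution: tally = 20
20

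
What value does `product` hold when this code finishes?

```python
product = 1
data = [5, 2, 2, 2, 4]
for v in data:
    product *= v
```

Let's trace through this code step by step.

Initialize: product = 1
Initialize: data = [5, 2, 2, 2, 4]
Entering loop: for v in data:

After execution: product = 160
160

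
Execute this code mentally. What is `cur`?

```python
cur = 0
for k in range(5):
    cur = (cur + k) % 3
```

Let's trace through this code step by step.

Initialize: cur = 0
Entering loop: for k in range(5):

After execution: cur = 1
1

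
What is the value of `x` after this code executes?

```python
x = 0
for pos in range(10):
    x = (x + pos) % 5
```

Let's trace through this code step by step.

Initialize: x = 0
Entering loop: for pos in range(10):

After execution: x = 0
0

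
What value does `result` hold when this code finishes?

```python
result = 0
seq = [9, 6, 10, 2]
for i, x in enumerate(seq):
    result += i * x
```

Let's trace through this code step by step.

Initialize: result = 0
Initialize: seq = [9, 6, 10, 2]
Entering loop: for i, x in enumerate(seq):

After execution: result = 32
32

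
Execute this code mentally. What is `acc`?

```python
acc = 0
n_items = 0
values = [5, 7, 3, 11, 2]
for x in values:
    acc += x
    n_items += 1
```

Let's trace through this code step by step.

Initialize: acc = 0
Initialize: n_items = 0
Initialize: values = [5, 7, 3, 11, 2]
Entering loop: for x in values:

After execution: acc = 28
28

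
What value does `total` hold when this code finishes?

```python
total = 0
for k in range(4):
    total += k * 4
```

Let's trace through this code step by step.

Initialize: total = 0
Entering loop: for k in range(4):

After execution: total = 24
24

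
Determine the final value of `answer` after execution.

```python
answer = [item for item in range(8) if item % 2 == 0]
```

Let's trace through this code step by step.

Initialize: answer = [item for item in range(8) if item % 2 == 0]

After execution: answer = [0, 2, 4, 6]
[0, 2, 4, 6]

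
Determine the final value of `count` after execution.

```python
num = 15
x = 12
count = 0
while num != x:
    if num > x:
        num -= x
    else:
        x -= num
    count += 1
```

Let's trace through this code step by step.

Initialize: num = 15
Initialize: x = 12
Initialize: count = 0
Entering loop: while num != x:

After execution: count = 4
4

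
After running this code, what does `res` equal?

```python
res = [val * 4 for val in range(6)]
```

Let's trace through this code step by step.

Initialize: res = [val * 4 for val in range(6)]

After execution: res = [0, 4, 8, 12, 16, 20]
[0, 4, 8, 12, 16, 20]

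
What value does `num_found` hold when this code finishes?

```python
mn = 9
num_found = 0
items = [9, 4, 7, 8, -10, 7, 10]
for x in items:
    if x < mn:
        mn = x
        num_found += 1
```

Let's trace through this code step by step.

Initialize: mn = 9
Initialize: num_found = 0
Initialize: items = [9, 4, 7, 8, -10, 7, 10]
Entering loop: for x in items:

After execution: num_found = 2
2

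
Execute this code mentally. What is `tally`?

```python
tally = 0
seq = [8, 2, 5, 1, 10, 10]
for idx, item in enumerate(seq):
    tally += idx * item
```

Let's trace through this code step by step.

Initialize: tally = 0
Initialize: seq = [8, 2, 5, 1, 10, 10]
Entering loop: for idx, item in enumerate(seq):

After execution: tally = 105
105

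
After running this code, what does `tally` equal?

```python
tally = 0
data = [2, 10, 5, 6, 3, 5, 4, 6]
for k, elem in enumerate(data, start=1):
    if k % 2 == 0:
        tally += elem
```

Let's trace through this code step by step.

Initialize: tally = 0
Initialize: data = [2, 10, 5, 6, 3, 5, 4, 6]
Entering loop: for k, elem in enumerate(data, start=1):

After execution: tally = 27
27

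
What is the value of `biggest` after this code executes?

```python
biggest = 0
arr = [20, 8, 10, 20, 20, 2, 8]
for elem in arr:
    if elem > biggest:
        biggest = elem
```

Let's trace through this code step by step.

Initialize: biggest = 0
Initialize: arr = [20, 8, 10, 20, 20, 2, 8]
Entering loop: for elem in arr:

After execution: biggest = 20
20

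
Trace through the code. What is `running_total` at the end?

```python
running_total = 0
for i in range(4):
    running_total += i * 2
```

Let's trace through this code step by step.

Initialize: running_total = 0
Entering loop: for i in range(4):

After execution: running_total = 12
12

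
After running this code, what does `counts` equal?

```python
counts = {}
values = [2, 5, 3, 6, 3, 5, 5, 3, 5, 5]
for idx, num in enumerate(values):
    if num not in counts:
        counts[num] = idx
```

Let's trace through this code step by step.

Initialize: counts = {}
Initialize: values = [2, 5, 3, 6, 3, 5, 5, 3, 5, 5]
Entering loop: for idx, num in enumerate(values):

After execution: counts = {2: 0, 5: 1, 3: 2, 6: 3}
{2: 0, 5: 1, 3: 2, 6: 3}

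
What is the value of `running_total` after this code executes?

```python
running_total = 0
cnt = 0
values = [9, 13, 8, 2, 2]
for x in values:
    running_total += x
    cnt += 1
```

Let's trace through this code step by step.

Initialize: running_total = 0
Initialize: cnt = 0
Initialize: values = [9, 13, 8, 2, 2]
Entering loop: for x in values:

After execution: running_total = 34
34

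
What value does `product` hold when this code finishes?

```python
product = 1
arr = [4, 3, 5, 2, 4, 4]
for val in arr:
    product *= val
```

Let's trace through this code step by step.

Initialize: product = 1
Initialize: arr = [4, 3, 5, 2, 4, 4]
Entering loop: for val in arr:

After execution: product = 1920
1920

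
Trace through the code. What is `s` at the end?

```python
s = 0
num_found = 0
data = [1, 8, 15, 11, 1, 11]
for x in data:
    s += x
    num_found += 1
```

Let's trace through this code step by step.

Initialize: s = 0
Initialize: num_found = 0
Initialize: data = [1, 8, 15, 11, 1, 11]
Entering loop: for x in data:

After execution: s = 47
47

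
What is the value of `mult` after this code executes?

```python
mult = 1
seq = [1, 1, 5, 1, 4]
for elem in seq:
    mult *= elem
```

Let's trace through this code step by step.

Initialize: mult = 1
Initialize: seq = [1, 1, 5, 1, 4]
Entering loop: for elem in seq:

After execution: mult = 20
20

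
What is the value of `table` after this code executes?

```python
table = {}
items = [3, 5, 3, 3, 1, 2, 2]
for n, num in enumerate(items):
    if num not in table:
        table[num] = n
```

Let's trace through this code step by step.

Initialize: table = {}
Initialize: items = [3, 5, 3, 3, 1, 2, 2]
Entering loop: for n, num in enumerate(items):

After execution: table = {3: 0, 5: 1, 1: 4, 2: 5}
{3: 0, 5: 1, 1: 4, 2: 5}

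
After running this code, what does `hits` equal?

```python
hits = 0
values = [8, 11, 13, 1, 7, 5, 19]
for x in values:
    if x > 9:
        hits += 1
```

Let's trace through this code step by step.

Initialize: hits = 0
Initialize: values = [8, 11, 13, 1, 7, 5, 19]
Entering loop: for x in values:

After execution: hits = 3
3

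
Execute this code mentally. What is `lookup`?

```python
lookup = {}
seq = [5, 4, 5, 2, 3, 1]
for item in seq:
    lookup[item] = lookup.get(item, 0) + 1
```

Let's trace through this code step by step.

Initialize: lookup = {}
Initialize: seq = [5, 4, 5, 2, 3, 1]
Entering loop: for item in seq:

After execution: lookup = {5: 2, 4: 1, 2: 1, 3: 1, 1: 1}
{5: 2, 4: 1, 2: 1, 3: 1, 1: 1}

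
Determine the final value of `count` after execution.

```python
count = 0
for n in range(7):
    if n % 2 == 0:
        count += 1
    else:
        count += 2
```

Let's trace through this code step by step.

Initialize: count = 0
Entering loop: for n in range(7):

After execution: count = 10
10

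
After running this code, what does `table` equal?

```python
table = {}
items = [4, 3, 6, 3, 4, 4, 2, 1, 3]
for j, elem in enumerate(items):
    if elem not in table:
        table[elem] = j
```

Let's trace through this code step by step.

Initialize: table = {}
Initialize: items = [4, 3, 6, 3, 4, 4, 2, 1, 3]
Entering loop: for j, elem in enumerate(items):

After execution: table = {4: 0, 3: 1, 6: 2, 2: 6, 1: 7}
{4: 0, 3: 1, 6: 2, 2: 6, 1: 7}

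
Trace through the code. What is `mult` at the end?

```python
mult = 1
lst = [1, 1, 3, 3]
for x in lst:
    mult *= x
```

Let's trace through this code step by step.

Initialize: mult = 1
Initialize: lst = [1, 1, 3, 3]
Entering loop: for x in lst:

After execution: mult = 9
9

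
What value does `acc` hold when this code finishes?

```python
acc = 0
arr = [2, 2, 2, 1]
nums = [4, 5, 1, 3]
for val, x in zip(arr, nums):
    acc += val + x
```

Let's trace through this code step by step.

Initialize: acc = 0
Initialize: arr = [2, 2, 2, 1]
Initialize: nums = [4, 5, 1, 3]
Entering loop: for val, x in zip(arr, nums):

After execution: acc = 20
20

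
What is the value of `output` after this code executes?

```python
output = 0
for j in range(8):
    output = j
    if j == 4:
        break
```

Let's trace through this code step by step.

Initialize: output = 0
Entering loop: for j in range(8):

After execution: output = 4
4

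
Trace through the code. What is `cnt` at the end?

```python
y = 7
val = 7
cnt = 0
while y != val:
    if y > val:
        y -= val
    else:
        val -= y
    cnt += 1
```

Let's trace through this code step by step.

Initialize: y = 7
Initialize: val = 7
Initialize: cnt = 0
Entering loop: while y != val:

After execution: cnt = 0
0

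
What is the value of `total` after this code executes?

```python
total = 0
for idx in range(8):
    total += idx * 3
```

Let's trace through this code step by step.

Initialize: total = 0
Entering loop: for idx in range(8):

After execution: total = 84
84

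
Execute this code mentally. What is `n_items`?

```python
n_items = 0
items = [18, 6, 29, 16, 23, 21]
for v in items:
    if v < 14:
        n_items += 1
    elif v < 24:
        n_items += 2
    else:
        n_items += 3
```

Let's trace through this code step by step.

Initialize: n_items = 0
Initialize: items = [18, 6, 29, 16, 23, 21]
Entering loop: for v in items:

After execution: n_items = 12
12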